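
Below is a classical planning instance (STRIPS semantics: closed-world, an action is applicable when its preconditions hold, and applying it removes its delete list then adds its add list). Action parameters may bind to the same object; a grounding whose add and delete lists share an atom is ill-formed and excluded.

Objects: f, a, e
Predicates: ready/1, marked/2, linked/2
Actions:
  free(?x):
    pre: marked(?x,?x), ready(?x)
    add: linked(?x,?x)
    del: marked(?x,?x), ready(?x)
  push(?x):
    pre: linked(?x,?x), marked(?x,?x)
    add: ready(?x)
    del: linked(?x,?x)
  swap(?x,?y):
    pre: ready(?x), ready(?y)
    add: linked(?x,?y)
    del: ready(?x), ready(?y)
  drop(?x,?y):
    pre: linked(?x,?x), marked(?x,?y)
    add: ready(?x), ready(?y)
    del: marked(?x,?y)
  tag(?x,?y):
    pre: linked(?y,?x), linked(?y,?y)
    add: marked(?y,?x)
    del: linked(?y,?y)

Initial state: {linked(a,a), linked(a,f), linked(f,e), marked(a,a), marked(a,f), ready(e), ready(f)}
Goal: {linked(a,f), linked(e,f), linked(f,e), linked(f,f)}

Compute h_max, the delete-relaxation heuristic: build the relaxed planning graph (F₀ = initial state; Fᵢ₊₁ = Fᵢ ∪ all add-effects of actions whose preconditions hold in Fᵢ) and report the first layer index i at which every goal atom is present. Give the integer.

F0 = init (7 atoms)
F1 = F0 ∪ {linked(e,e), linked(e,f), linked(f,f), ready(a)}  (11 atoms)
goal ⊆ F1  ⇒  h_max = 1

1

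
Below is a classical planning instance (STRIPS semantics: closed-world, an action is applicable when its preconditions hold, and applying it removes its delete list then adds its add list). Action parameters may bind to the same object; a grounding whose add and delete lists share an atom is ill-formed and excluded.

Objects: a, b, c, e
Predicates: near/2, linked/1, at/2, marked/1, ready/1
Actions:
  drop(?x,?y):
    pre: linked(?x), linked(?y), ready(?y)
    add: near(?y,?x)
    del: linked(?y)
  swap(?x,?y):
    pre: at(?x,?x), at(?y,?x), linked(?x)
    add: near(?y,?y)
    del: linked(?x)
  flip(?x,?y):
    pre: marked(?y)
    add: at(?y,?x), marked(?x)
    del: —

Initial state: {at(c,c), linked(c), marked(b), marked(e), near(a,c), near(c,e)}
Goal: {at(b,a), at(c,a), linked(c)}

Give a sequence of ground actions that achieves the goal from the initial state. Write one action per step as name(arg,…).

1. flip(a,b)  →  {at(b,a), at(c,c), linked(c), marked(a), marked(b), marked(e), near(a,c), near(c,e)}
2. flip(c,a)  →  {at(a,c), at(b,a), at(c,c), linked(c), marked(a), marked(b), marked(c), marked(e), near(a,c), near(c,e)}
3. flip(a,c)  →  {at(a,c), at(b,a), at(c,a), at(c,c), linked(c), marked(a), marked(b), marked(c), marked(e), near(a,c), near(c,e)}

flip(a,b); flip(c,a); flip(a,c)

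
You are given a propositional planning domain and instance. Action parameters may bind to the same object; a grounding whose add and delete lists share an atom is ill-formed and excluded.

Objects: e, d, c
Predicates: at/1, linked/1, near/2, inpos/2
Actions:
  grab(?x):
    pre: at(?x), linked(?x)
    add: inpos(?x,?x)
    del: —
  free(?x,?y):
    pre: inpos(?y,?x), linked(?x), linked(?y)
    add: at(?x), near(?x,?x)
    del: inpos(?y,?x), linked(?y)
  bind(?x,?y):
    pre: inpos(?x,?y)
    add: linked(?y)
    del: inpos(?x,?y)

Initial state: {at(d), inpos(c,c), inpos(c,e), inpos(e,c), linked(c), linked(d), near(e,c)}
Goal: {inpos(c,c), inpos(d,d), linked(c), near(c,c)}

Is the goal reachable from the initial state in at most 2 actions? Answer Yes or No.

No

1. grab(d)  →  {at(d), inpos(c,c), inpos(c,e), inpos(d,d), inpos(e,c), linked(c), linked(d), near(e,c)}
2. bind(c,e)  →  {at(d), inpos(c,c), inpos(d,d), inpos(e,c), linked(c), linked(d), linked(e), near(e,c)}
3. free(c,e)  →  {at(c), at(d), inpos(c,c), inpos(d,d), linked(c), linked(d), near(c,c), near(e,c)}
optimal plan length = 3; 3 > 2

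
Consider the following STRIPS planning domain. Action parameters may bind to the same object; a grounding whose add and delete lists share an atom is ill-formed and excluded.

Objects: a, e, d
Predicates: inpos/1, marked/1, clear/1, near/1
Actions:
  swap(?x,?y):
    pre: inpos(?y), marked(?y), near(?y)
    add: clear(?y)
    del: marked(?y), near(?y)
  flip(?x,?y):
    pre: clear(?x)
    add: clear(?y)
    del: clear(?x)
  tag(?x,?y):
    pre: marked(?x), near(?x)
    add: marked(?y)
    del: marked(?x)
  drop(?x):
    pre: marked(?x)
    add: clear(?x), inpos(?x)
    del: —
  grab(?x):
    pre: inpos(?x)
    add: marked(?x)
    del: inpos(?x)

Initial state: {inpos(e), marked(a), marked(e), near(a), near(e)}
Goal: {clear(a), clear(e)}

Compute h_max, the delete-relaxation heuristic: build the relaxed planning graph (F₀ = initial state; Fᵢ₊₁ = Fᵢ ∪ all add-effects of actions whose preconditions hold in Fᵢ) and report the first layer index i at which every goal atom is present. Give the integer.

1

F0 = init (5 atoms)
F1 = F0 ∪ {clear(a), clear(e), inpos(a), marked(d)}  (9 atoms)
goal ⊆ F1  ⇒  h_max = 1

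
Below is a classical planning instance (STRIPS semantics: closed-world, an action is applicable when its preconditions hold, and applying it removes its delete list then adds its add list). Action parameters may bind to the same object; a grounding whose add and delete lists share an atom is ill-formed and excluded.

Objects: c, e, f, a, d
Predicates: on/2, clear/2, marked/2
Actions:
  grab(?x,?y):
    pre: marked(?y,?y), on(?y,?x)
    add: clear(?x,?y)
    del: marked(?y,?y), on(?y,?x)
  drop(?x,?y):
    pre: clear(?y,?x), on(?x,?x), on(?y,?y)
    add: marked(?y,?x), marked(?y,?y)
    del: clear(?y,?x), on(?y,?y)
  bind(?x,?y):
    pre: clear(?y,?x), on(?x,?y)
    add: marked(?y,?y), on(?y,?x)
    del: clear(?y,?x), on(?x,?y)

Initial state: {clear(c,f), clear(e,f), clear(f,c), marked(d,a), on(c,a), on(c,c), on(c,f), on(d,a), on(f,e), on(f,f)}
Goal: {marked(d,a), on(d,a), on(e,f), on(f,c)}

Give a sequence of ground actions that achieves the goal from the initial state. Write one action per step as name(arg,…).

1. bind(c,f)  →  {clear(c,f), clear(e,f), marked(d,a), marked(f,f), on(c,a), on(c,c), on(d,a), on(f,c), on(f,e), on(f,f)}
2. bind(f,e)  →  {clear(c,f), marked(d,a), marked(e,e), marked(f,f), on(c,a), on(c,c), on(d,a), on(e,f), on(f,c), on(f,f)}

bind(c,f); bind(f,e)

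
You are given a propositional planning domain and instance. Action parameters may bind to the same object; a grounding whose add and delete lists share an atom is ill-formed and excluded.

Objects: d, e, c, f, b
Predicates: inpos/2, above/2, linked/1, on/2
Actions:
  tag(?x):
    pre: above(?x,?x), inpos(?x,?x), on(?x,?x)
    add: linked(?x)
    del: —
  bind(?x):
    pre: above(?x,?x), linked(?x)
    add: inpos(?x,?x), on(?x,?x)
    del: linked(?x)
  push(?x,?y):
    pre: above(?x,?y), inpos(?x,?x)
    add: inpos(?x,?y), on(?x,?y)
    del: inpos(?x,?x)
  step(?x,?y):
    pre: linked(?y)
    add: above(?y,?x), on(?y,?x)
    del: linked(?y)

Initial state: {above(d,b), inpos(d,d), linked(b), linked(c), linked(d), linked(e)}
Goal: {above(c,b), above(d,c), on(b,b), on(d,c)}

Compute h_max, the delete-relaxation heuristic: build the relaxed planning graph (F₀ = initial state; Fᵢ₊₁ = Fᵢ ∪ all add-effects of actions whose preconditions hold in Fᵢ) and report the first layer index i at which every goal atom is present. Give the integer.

1

F0 = init (6 atoms)
F1 = F0 ∪ {above(b,b), above(b,c), above(b,d), above(b,e), above(b,f), above(c,b), above(c,c), above(c,d), above(c,e), above(c,f), above(d,c), above(d,d), above(d,e), above(d,f), above(e,b), above(e,c), above(e,d), above(e,e), above(e,f), inpos(d,b), on(b,b), on(b,c), on(b,d), on(b,e), on(b,f), on(c,b), on(c,c), on(c,d), on(c,e), on(c,f), on(d,b), on(d,c), on(d,d), on(d,e), on(d,f), on(e,b), on(e,c), on(e,d), on(e,e), on(e,f)}  (46 atoms)
goal ⊆ F1  ⇒  h_max = 1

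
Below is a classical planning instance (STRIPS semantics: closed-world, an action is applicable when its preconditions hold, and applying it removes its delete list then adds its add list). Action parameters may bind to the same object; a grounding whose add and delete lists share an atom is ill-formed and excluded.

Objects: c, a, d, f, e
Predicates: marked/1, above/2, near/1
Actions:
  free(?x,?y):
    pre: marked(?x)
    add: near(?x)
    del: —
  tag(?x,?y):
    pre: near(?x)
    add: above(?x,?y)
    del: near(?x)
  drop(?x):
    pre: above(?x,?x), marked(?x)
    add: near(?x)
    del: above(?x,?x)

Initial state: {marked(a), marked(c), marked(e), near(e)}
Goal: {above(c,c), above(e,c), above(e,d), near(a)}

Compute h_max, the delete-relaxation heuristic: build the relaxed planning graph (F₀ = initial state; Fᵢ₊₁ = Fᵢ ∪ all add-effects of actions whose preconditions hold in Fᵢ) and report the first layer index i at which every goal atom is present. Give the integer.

2

F0 = init (4 atoms)
F1 = F0 ∪ {above(e,a), above(e,c), above(e,d), above(e,e), above(e,f), near(a), near(c)}  (11 atoms)
F2 = F1 ∪ {above(a,a), above(a,c), above(a,d), above(a,e), above(a,f), above(c,a), above(c,c), above(c,d), above(c,e), above(c,f)}  (21 atoms)
goal ⊆ F2  ⇒  h_max = 2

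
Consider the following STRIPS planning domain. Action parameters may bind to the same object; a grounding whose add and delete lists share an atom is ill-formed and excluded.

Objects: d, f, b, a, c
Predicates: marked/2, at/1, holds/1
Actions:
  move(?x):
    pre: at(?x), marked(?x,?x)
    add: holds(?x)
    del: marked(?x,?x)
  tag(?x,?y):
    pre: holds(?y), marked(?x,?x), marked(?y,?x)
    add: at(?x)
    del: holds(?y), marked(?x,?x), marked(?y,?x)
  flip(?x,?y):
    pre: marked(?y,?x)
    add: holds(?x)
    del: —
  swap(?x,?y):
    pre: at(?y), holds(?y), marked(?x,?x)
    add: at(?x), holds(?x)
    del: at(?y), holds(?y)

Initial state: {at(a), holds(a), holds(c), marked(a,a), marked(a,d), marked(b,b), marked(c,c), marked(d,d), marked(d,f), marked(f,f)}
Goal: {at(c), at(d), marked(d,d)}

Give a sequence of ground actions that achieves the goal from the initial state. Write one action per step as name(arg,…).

tag(c,c); swap(d,a)

1. tag(c,c)  →  {at(a), at(c), holds(a), marked(a,a), marked(a,d), marked(b,b), marked(d,d), marked(d,f), marked(f,f)}
2. swap(d,a)  →  {at(c), at(d), holds(d), marked(a,a), marked(a,d), marked(b,b), marked(d,d), marked(d,f), marked(f,f)}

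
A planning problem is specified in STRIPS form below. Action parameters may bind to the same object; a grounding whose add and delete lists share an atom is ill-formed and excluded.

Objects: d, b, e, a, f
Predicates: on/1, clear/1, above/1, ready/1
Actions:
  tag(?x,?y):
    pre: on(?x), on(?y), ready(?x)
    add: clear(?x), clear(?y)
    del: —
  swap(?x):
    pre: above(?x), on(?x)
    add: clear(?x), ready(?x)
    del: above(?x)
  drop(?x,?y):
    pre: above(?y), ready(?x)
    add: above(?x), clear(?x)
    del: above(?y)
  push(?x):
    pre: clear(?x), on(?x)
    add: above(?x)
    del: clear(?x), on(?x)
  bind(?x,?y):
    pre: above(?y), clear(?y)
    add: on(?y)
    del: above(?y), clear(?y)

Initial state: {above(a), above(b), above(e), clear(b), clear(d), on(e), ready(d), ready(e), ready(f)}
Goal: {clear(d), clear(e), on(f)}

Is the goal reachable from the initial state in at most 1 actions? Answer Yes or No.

No

1. tag(e,e)  →  {above(a), above(b), above(e), clear(b), clear(d), clear(e), on(e), ready(d), ready(e), ready(f)}
2. drop(f,b)  →  {above(a), above(e), above(f), clear(b), clear(d), clear(e), clear(f), on(e), ready(d), ready(e), ready(f)}
3. bind(d,f)  →  {above(a), above(e), clear(b), clear(d), clear(e), on(e), on(f), ready(d), ready(e), ready(f)}
optimal plan length = 3; 3 > 1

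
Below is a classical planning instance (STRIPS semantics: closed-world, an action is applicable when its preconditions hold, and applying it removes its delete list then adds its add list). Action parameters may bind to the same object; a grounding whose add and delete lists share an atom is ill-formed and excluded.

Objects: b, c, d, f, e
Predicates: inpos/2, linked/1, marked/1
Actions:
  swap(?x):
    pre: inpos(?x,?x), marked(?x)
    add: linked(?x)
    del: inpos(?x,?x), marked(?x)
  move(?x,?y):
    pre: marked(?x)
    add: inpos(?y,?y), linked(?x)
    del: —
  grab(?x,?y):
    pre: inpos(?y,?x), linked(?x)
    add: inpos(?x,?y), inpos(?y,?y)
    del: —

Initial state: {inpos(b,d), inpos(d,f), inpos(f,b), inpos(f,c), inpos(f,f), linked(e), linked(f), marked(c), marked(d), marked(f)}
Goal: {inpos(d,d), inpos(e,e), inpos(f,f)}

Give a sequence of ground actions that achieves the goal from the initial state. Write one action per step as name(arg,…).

1. move(c,d)  →  {inpos(b,d), inpos(d,d), inpos(d,f), inpos(f,b), inpos(f,c), inpos(f,f), linked(c), linked(e), linked(f), marked(c), marked(d), marked(f)}
2. move(c,e)  →  {inpos(b,d), inpos(d,d), inpos(d,f), inpos(e,e), inpos(f,b), inpos(f,c), inpos(f,f), linked(c), linked(e), linked(f), marked(c), marked(d), marked(f)}

move(c,d); move(c,e)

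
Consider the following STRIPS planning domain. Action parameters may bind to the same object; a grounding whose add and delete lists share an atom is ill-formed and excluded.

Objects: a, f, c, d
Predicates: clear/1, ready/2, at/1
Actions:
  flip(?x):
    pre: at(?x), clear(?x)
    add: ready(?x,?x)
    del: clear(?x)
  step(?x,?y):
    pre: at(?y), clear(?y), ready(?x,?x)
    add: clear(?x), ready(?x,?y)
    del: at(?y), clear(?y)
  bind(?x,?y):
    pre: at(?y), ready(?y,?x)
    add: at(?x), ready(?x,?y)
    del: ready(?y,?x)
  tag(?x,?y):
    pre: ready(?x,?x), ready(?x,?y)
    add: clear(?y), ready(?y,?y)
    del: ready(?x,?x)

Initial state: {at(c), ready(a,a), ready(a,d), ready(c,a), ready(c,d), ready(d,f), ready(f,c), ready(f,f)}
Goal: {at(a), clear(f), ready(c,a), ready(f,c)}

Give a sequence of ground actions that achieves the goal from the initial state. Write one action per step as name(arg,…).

bind(a,c); bind(c,a); tag(a,d); tag(d,f)

1. bind(a,c)  →  {at(a), at(c), ready(a,a), ready(a,c), ready(a,d), ready(c,d), ready(d,f), ready(f,c), ready(f,f)}
2. bind(c,a)  →  {at(a), at(c), ready(a,a), ready(a,d), ready(c,a), ready(c,d), ready(d,f), ready(f,c), ready(f,f)}
3. tag(a,d)  →  {at(a), at(c), clear(d), ready(a,d), ready(c,a), ready(c,d), ready(d,d), ready(d,f), ready(f,c), ready(f,f)}
4. tag(d,f)  →  {at(a), at(c), clear(d), clear(f), ready(a,d), ready(c,a), ready(c,d), ready(d,f), ready(f,c), ready(f,f)}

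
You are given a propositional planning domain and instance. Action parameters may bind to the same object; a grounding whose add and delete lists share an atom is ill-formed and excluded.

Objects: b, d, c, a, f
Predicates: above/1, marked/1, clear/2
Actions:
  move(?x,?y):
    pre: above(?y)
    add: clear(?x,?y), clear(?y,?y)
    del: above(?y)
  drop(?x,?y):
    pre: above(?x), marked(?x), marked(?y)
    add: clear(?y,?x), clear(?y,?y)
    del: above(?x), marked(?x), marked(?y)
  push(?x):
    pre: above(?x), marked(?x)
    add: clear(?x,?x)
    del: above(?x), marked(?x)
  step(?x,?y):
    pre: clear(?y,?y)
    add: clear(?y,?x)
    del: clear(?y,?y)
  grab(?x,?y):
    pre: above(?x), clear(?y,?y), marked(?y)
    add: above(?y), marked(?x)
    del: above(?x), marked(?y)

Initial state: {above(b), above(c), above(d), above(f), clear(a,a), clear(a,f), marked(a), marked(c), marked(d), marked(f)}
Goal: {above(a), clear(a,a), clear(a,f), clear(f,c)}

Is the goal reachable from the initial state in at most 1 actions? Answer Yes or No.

No

1. move(f,c)  →  {above(b), above(d), above(f), clear(a,a), clear(a,f), clear(c,c), clear(f,c), marked(a), marked(c), marked(d), marked(f)}
2. grab(b,a)  →  {above(a), above(d), above(f), clear(a,a), clear(a,f), clear(c,c), clear(f,c), marked(b), marked(c), marked(d), marked(f)}
optimal plan length = 2; 2 > 1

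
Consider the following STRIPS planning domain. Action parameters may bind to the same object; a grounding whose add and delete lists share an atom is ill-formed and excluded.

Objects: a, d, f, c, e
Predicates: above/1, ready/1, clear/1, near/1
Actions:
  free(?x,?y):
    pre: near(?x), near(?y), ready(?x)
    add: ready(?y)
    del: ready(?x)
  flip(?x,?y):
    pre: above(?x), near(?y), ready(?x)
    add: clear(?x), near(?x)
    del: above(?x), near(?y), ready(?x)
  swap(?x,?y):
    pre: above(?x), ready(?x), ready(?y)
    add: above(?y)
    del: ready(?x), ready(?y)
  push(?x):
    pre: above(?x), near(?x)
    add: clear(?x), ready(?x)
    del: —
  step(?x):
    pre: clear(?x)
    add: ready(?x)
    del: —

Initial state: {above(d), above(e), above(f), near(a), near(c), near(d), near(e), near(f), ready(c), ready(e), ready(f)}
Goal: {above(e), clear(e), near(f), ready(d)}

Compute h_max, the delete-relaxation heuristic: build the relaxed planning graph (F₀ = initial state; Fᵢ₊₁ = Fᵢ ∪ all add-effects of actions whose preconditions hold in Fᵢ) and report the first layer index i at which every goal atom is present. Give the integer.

F0 = init (11 atoms)
F1 = F0 ∪ {above(c), clear(d), clear(e), clear(f), ready(a), ready(d)}  (17 atoms)
goal ⊆ F1  ⇒  h_max = 1

1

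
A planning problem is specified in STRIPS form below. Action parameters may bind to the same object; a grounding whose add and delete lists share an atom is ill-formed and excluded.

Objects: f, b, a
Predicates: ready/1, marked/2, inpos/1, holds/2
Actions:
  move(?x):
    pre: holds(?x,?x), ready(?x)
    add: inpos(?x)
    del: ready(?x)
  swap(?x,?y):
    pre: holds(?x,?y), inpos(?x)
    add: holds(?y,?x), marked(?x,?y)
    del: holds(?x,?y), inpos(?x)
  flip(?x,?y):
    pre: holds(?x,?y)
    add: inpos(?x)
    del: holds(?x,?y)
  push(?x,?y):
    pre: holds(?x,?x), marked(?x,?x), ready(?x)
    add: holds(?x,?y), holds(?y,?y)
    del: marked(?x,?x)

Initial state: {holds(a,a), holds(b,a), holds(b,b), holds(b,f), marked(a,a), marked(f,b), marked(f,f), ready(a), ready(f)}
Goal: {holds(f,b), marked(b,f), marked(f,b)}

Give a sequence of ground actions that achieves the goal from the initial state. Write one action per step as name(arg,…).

1. flip(b,b)  →  {holds(a,a), holds(b,a), holds(b,f), inpos(b), marked(a,a), marked(f,b), marked(f,f), ready(a), ready(f)}
2. swap(b,f)  →  {holds(a,a), holds(b,a), holds(f,b), marked(a,a), marked(b,f), marked(f,b), marked(f,f), ready(a), ready(f)}

flip(b,b); swap(b,f)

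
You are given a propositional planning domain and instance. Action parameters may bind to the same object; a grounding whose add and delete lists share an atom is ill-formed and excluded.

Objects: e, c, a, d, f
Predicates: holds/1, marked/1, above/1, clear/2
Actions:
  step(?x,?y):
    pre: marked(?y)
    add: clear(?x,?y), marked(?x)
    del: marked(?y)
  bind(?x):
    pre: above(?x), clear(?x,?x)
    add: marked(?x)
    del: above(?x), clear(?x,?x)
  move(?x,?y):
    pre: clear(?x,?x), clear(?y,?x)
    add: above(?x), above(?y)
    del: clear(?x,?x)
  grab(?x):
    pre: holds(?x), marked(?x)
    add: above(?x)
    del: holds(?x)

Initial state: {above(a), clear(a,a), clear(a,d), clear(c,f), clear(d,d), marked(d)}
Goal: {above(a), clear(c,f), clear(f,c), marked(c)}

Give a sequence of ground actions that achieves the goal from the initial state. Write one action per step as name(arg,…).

1. step(c,d)  →  {above(a), clear(a,a), clear(a,d), clear(c,d), clear(c,f), clear(d,d), marked(c)}
2. step(f,c)  →  {above(a), clear(a,a), clear(a,d), clear(c,d), clear(c,f), clear(d,d), clear(f,c), marked(f)}
3. step(c,f)  →  {above(a), clear(a,a), clear(a,d), clear(c,d), clear(c,f), clear(d,d), clear(f,c), marked(c)}

step(c,d); step(f,c); step(c,f)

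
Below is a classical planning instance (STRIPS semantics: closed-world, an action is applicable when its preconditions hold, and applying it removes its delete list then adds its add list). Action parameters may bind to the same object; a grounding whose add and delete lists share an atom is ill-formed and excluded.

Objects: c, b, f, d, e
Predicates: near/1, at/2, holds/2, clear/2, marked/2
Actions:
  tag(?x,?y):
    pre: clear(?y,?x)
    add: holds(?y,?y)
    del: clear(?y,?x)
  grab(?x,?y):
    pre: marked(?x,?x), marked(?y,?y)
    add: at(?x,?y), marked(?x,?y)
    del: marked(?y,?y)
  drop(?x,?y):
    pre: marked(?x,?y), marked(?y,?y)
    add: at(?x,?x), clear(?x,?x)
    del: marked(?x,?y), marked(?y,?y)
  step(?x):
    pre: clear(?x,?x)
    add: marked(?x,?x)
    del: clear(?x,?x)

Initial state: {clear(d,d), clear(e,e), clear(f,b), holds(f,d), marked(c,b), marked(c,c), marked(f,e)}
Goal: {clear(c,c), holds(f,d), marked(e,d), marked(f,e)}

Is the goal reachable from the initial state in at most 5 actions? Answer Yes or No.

Yes

1. drop(c,c)  →  {at(c,c), clear(c,c), clear(d,d), clear(e,e), clear(f,b), holds(f,d), marked(c,b), marked(f,e)}
2. step(d)  →  {at(c,c), clear(c,c), clear(e,e), clear(f,b), holds(f,d), marked(c,b), marked(d,d), marked(f,e)}
3. step(e)  →  {at(c,c), clear(c,c), clear(f,b), holds(f,d), marked(c,b), marked(d,d), marked(e,e), marked(f,e)}
4. grab(e,d)  →  {at(c,c), at(e,d), clear(c,c), clear(f,b), holds(f,d), marked(c,b), marked(e,d), marked(e,e), marked(f,e)}
optimal plan length = 4; 4 ≤ 5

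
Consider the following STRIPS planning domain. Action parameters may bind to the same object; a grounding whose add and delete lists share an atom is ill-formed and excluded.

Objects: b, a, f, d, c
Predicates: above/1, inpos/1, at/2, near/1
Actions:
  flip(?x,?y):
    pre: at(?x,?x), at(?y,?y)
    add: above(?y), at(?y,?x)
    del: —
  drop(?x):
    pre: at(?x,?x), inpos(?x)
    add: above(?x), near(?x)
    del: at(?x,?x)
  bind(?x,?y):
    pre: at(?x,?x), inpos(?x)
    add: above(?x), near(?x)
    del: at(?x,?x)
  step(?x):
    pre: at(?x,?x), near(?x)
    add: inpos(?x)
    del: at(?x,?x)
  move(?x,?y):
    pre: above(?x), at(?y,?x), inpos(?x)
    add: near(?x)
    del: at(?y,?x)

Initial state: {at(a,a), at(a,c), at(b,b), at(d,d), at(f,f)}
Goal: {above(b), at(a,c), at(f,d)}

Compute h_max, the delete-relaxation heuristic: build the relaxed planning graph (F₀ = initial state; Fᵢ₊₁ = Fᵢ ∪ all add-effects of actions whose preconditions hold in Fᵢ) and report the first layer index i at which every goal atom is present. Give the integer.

1

F0 = init (5 atoms)
F1 = F0 ∪ {above(a), above(b), above(d), above(f), at(a,b), at(a,d), at(a,f), at(b,a), at(b,d), at(b,f), at(d,a), at(d,b), at(d,f), at(f,a), at(f,b), at(f,d)}  (21 atoms)
goal ⊆ F1  ⇒  h_max = 1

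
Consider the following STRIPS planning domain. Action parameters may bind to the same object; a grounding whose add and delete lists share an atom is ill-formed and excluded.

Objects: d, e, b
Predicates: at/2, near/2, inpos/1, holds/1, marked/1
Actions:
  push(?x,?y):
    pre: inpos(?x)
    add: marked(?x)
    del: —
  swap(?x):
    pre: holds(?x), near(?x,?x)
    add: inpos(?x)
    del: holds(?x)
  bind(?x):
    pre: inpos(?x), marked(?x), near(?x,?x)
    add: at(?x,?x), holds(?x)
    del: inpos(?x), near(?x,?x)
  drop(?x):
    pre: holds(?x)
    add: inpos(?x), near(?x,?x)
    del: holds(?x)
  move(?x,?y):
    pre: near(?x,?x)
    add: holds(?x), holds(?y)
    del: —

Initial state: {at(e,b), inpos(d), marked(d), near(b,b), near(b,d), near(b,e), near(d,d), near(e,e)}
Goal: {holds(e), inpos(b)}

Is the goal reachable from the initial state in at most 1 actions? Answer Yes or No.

No

1. move(e,b)  →  {at(e,b), holds(b), holds(e), inpos(d), marked(d), near(b,b), near(b,d), near(b,e), near(d,d), near(e,e)}
2. swap(b)  →  {at(e,b), holds(e), inpos(b), inpos(d), marked(d), near(b,b), near(b,d), near(b,e), near(d,d), near(e,e)}
optimal plan length = 2; 2 > 1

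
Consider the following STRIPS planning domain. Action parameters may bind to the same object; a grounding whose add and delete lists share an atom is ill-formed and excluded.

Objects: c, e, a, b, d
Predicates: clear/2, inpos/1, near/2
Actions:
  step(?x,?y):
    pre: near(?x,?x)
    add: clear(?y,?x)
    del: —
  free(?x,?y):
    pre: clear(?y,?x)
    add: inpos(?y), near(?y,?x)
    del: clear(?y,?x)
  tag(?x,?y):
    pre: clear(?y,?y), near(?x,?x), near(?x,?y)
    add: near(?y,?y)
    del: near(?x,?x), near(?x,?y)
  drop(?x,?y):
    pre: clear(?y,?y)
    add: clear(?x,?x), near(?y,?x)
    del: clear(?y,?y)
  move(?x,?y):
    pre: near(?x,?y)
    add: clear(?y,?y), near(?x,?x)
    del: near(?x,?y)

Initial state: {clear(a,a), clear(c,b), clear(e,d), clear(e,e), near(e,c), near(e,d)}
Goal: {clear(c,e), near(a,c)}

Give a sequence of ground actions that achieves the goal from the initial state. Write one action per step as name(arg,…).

1. free(e,e)  →  {clear(a,a), clear(c,b), clear(e,d), inpos(e), near(e,c), near(e,d), near(e,e)}
2. step(e,c)  →  {clear(a,a), clear(c,b), clear(c,e), clear(e,d), inpos(e), near(e,c), near(e,d), near(e,e)}
3. drop(c,a)  →  {clear(c,b), clear(c,c), clear(c,e), clear(e,d), inpos(e), near(a,c), near(e,c), near(e,d), near(e,e)}

free(e,e); step(e,c); drop(c,a)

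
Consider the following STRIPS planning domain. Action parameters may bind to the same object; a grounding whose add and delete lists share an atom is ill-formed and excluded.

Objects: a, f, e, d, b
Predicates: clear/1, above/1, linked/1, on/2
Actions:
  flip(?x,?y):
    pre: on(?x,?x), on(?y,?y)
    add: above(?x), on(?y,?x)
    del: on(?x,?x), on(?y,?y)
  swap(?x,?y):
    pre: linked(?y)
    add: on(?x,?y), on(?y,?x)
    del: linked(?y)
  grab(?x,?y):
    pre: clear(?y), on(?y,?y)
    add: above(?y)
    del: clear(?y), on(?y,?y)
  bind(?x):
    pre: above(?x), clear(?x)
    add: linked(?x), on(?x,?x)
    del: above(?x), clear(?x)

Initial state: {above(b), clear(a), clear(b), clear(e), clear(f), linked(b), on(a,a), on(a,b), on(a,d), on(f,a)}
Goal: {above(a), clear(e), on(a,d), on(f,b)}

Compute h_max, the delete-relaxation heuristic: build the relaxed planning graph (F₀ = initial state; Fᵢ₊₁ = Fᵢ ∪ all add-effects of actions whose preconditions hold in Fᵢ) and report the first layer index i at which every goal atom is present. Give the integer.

F0 = init (10 atoms)
F1 = F0 ∪ {above(a), on(b,a), on(b,b), on(b,d), on(b,e), on(b,f), on(d,b), on(e,b), on(f,b)}  (19 atoms)
goal ⊆ F1  ⇒  h_max = 1

1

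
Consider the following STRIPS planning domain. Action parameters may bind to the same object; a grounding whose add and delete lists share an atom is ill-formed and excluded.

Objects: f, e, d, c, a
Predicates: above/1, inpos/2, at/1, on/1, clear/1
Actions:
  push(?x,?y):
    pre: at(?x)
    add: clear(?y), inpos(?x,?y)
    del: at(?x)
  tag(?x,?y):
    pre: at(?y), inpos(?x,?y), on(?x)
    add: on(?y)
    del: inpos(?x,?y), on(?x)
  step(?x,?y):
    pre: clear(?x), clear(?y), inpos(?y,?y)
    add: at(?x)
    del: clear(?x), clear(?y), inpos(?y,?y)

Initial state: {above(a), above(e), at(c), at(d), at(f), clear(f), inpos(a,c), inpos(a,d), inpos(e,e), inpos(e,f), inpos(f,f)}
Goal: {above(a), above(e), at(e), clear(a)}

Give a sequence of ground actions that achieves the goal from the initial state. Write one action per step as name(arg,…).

push(f,e); push(d,a); step(e,f)

1. push(f,e)  →  {above(a), above(e), at(c), at(d), clear(e), clear(f), inpos(a,c), inpos(a,d), inpos(e,e), inpos(e,f), inpos(f,e), inpos(f,f)}
2. push(d,a)  →  {above(a), above(e), at(c), clear(a), clear(e), clear(f), inpos(a,c), inpos(a,d), inpos(d,a), inpos(e,e), inpos(e,f), inpos(f,e), inpos(f,f)}
3. step(e,f)  →  {above(a), above(e), at(c), at(e), clear(a), inpos(a,c), inpos(a,d), inpos(d,a), inpos(e,e), inpos(e,f), inpos(f,e)}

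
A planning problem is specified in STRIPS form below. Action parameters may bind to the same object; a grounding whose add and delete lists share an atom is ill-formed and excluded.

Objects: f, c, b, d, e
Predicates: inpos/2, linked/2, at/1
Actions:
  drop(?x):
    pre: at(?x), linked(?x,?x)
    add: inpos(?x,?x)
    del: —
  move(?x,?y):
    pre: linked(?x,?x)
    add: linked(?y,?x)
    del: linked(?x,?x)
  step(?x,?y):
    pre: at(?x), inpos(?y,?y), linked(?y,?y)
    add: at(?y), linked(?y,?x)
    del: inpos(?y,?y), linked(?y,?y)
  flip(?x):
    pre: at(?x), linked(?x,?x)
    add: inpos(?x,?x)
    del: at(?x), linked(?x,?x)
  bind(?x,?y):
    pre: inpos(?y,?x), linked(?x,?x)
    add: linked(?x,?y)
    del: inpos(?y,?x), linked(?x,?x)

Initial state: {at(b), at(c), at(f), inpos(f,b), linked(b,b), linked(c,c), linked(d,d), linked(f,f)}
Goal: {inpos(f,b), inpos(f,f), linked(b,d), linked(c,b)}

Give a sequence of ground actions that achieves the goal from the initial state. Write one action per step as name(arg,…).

1. drop(f)  →  {at(b), at(c), at(f), inpos(f,b), inpos(f,f), linked(b,b), linked(c,c), linked(d,d), linked(f,f)}
2. move(b,c)  →  {at(b), at(c), at(f), inpos(f,b), inpos(f,f), linked(c,b), linked(c,c), linked(d,d), linked(f,f)}
3. move(d,b)  →  {at(b), at(c), at(f), inpos(f,b), inpos(f,f), linked(b,d), linked(c,b), linked(c,c), linked(f,f)}

drop(f); move(b,c); move(d,b)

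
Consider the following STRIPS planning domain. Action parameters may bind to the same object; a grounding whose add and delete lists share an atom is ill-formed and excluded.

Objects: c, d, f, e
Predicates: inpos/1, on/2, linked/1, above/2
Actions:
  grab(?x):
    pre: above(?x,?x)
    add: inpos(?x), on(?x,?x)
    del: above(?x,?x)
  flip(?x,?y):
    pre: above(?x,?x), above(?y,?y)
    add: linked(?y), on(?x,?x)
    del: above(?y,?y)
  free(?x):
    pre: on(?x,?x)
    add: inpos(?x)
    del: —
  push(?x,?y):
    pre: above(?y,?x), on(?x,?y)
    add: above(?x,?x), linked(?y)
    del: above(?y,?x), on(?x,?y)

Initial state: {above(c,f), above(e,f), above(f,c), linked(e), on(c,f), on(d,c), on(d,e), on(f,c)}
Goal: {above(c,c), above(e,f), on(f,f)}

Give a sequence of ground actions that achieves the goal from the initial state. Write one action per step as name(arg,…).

1. push(c,f)  →  {above(c,c), above(c,f), above(e,f), linked(e), linked(f), on(d,c), on(d,e), on(f,c)}
2. push(f,c)  →  {above(c,c), above(e,f), above(f,f), linked(c), linked(e), linked(f), on(d,c), on(d,e)}
3. grab(f)  →  {above(c,c), above(e,f), inpos(f), linked(c), linked(e), linked(f), on(d,c), on(d,e), on(f,f)}

push(c,f); push(f,c); grab(f)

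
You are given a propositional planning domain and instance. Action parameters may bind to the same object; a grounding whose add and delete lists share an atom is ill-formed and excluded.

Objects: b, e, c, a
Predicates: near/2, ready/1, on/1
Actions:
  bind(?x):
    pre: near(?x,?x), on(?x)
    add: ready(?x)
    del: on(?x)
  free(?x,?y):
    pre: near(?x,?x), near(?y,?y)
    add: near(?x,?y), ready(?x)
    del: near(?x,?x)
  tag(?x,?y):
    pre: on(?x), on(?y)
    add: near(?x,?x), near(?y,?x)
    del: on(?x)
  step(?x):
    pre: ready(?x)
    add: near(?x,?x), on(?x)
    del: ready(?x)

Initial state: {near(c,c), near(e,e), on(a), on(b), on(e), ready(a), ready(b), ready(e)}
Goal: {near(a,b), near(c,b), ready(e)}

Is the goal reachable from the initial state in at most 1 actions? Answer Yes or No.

1. tag(b,a)  →  {near(a,b), near(b,b), near(c,c), near(e,e), on(a), on(e), ready(a), ready(b), ready(e)}
2. free(c,b)  →  {near(a,b), near(b,b), near(c,b), near(e,e), on(a), on(e), ready(a), ready(b), ready(c), ready(e)}
optimal plan length = 2; 2 > 1

No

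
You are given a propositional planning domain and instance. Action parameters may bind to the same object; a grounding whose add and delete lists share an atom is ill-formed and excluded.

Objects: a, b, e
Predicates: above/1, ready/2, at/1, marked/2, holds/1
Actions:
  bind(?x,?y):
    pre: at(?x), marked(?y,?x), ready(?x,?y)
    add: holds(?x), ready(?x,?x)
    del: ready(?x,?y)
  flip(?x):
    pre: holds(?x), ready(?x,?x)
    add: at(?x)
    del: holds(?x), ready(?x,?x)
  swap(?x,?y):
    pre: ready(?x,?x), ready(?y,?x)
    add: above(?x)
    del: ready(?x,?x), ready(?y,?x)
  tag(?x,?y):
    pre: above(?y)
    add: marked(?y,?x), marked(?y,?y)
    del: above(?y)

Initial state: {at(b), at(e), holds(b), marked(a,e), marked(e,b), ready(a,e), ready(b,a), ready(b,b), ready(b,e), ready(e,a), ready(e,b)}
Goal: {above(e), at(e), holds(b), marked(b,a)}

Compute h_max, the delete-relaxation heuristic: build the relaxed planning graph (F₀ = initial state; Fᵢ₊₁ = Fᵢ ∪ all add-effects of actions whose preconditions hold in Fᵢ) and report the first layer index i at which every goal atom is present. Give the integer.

F0 = init (11 atoms)
F1 = F0 ∪ {above(b), holds(e), ready(e,e)}  (14 atoms)
F2 = F1 ∪ {above(e), marked(b,a), marked(b,b), marked(b,e)}  (18 atoms)
goal ⊆ F2  ⇒  h_max = 2

2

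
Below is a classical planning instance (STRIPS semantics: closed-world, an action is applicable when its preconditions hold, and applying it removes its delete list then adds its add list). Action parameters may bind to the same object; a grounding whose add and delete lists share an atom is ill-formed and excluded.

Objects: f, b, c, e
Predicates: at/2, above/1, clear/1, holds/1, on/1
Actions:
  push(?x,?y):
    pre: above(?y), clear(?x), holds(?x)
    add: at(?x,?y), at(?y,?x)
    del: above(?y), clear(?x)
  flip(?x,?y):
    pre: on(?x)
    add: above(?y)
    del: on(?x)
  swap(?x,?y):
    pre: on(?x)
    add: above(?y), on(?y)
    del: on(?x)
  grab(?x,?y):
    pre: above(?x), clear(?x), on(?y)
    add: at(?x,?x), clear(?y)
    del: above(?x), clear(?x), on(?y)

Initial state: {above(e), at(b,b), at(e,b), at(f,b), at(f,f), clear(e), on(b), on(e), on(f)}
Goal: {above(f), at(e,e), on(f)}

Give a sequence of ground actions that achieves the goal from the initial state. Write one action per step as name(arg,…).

flip(e,f); grab(e,b)

1. flip(e,f)  →  {above(e), above(f), at(b,b), at(e,b), at(f,b), at(f,f), clear(e), on(b), on(f)}
2. grab(e,b)  →  {above(f), at(b,b), at(e,b), at(e,e), at(f,b), at(f,f), clear(b), on(f)}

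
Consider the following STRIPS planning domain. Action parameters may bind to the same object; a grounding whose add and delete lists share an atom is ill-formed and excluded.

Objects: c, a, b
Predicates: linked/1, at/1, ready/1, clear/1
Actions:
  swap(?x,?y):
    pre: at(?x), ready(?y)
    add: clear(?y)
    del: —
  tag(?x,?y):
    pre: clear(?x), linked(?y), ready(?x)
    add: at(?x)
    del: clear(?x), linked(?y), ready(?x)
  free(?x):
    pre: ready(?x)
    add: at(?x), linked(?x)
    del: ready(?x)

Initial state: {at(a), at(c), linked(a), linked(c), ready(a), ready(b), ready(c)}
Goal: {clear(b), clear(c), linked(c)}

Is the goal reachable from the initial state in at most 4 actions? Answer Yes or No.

Yes

1. swap(c,c)  →  {at(a), at(c), clear(c), linked(a), linked(c), ready(a), ready(b), ready(c)}
2. swap(c,b)  →  {at(a), at(c), clear(b), clear(c), linked(a), linked(c), ready(a), ready(b), ready(c)}
optimal plan length = 2; 2 ≤ 4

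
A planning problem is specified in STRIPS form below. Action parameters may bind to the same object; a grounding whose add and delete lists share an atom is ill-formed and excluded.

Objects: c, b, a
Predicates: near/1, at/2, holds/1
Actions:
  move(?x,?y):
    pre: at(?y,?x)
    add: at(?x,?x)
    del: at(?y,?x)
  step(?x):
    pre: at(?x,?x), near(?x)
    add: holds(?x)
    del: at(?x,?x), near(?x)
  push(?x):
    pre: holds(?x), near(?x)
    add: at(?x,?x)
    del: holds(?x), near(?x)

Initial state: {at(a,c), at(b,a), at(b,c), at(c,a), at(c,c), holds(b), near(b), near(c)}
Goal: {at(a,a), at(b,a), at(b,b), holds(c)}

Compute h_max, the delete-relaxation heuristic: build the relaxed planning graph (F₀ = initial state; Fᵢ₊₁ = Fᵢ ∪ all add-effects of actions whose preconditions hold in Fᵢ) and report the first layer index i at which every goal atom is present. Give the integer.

1

F0 = init (8 atoms)
F1 = F0 ∪ {at(a,a), at(b,b), holds(c)}  (11 atoms)
goal ⊆ F1  ⇒  h_max = 1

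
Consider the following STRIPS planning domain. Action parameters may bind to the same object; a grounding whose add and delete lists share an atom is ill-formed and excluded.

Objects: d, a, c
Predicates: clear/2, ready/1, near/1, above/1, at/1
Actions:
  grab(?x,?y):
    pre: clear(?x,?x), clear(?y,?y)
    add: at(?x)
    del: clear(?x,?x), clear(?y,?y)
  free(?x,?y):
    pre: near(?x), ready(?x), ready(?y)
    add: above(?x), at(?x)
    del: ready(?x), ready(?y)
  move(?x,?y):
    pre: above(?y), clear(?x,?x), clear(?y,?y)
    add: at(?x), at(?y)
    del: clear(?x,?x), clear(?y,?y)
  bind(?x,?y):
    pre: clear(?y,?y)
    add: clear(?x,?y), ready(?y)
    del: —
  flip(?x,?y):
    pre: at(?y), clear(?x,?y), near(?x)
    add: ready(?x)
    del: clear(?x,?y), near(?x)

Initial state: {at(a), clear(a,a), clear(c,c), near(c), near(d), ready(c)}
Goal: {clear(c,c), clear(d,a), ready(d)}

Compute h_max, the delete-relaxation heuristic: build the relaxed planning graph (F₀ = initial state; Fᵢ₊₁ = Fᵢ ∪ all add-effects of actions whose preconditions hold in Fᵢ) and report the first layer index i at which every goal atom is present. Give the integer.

F0 = init (6 atoms)
F1 = F0 ∪ {above(c), at(c), clear(a,c), clear(c,a), clear(d,a), clear(d,c), ready(a)}  (13 atoms)
F2 = F1 ∪ {ready(d)}  (14 atoms)
goal ⊆ F2  ⇒  h_max = 2

2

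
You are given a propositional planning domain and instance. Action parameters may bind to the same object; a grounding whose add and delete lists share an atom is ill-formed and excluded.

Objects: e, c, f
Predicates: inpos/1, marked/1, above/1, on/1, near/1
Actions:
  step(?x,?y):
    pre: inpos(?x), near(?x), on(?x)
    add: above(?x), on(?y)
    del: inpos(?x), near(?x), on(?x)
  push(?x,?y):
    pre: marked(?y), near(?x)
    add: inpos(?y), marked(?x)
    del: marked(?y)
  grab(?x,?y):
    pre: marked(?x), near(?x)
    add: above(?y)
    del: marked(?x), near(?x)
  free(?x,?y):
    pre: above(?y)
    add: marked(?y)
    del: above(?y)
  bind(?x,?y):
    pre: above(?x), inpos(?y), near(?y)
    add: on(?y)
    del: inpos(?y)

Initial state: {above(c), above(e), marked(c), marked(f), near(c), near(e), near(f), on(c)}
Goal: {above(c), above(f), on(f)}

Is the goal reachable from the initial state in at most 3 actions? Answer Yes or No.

1. push(e,c)  →  {above(c), above(e), inpos(c), marked(e), marked(f), near(c), near(e), near(f), on(c)}
2. step(c,f)  →  {above(c), above(e), marked(e), marked(f), near(e), near(f), on(f)}
3. grab(e,f)  →  {above(c), above(e), above(f), marked(f), near(f), on(f)}
optimal plan length = 3; 3 ≤ 3

Yes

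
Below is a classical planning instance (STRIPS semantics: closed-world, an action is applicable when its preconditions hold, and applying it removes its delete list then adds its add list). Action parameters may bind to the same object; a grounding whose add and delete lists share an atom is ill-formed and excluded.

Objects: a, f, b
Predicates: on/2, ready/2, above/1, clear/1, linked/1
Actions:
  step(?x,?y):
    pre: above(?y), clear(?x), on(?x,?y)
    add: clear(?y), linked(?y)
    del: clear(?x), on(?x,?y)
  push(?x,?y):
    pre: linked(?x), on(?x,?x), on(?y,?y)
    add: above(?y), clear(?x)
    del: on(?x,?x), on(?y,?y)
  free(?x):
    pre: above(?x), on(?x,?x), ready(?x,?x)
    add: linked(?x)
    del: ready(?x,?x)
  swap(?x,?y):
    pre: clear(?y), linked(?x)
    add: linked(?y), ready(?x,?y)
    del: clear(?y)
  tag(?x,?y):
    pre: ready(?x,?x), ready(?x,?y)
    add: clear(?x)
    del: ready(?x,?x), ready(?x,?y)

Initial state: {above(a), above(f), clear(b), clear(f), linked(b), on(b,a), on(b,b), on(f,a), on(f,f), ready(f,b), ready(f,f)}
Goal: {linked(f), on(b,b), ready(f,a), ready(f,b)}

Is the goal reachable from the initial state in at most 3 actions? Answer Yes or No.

1. step(f,a)  →  {above(a), above(f), clear(a), clear(b), linked(a), linked(b), on(b,a), on(b,b), on(f,f), ready(f,b), ready(f,f)}
2. free(f)  →  {above(a), above(f), clear(a), clear(b), linked(a), linked(b), linked(f), on(b,a), on(b,b), on(f,f), ready(f,b)}
3. swap(f,a)  →  {above(a), above(f), clear(b), linked(a), linked(b), linked(f), on(b,a), on(b,b), on(f,f), ready(f,a), ready(f,b)}
optimal plan length = 3; 3 ≤ 3

Yes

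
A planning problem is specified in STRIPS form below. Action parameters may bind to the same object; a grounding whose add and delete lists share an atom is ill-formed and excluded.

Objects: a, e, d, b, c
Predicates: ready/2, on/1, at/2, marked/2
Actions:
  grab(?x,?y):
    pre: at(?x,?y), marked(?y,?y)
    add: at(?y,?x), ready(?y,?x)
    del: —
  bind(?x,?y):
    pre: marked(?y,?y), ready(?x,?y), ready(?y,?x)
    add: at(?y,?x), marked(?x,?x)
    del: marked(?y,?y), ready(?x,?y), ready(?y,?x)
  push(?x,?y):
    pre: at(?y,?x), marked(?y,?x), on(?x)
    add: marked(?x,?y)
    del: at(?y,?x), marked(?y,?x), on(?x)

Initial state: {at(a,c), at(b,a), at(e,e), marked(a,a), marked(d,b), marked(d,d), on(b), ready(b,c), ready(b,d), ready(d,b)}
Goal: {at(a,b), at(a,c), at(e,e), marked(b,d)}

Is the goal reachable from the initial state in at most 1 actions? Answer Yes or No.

1. grab(b,a)  →  {at(a,b), at(a,c), at(b,a), at(e,e), marked(a,a), marked(d,b), marked(d,d), on(b), ready(a,b), ready(b,c), ready(b,d), ready(d,b)}
2. bind(b,d)  →  {at(a,b), at(a,c), at(b,a), at(d,b), at(e,e), marked(a,a), marked(b,b), marked(d,b), on(b), ready(a,b), ready(b,c)}
3. push(b,d)  →  {at(a,b), at(a,c), at(b,a), at(e,e), marked(a,a), marked(b,b), marked(b,d), ready(a,b), ready(b,c)}
optimal plan length = 3; 3 > 1

No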